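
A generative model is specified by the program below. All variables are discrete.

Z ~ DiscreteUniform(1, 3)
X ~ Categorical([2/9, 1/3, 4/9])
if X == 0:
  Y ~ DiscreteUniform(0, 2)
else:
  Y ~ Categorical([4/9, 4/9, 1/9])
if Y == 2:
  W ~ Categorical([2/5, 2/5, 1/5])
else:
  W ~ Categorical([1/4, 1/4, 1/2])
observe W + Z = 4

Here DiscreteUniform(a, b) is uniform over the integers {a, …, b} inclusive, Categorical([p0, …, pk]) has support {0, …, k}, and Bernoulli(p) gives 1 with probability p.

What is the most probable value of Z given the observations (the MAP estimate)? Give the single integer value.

Enumerate traces; 18 have nonzero weight after conditioning:
  (Z=2, X=0, Y=0, W=2) weight 1/81
  (Z=2, X=0, Y=1, W=2) weight 1/81
  (Z=2, X=0, Y=2, W=2) weight 2/405
  (Z=2, X=1, Y=0, W=2) weight 2/81
  (Z=2, X=1, Y=1, W=2) weight 2/81
  (Z=2, X=1, Y=2, W=2) weight 1/405
  (Z=2, X=2, Y=0, W=2) weight 8/243
  (Z=2, X=2, Y=1, W=2) weight 8/243
  (Z=3, X=0, Y=0, W=1) weight 1/162
  … 9 more
Group by Z:
  weight(Z=2) = 61/405
  weight(Z=3) = 37/405
Total weight = 61/405 + 37/405 = 98/405
P(Z=2 | obs) = 61/405 / 98/405 = 61/98
P(Z=3 | obs) = 37/405 / 98/405 = 37/98
argmax = 2

argmax_v P(Z = v | obs) = 2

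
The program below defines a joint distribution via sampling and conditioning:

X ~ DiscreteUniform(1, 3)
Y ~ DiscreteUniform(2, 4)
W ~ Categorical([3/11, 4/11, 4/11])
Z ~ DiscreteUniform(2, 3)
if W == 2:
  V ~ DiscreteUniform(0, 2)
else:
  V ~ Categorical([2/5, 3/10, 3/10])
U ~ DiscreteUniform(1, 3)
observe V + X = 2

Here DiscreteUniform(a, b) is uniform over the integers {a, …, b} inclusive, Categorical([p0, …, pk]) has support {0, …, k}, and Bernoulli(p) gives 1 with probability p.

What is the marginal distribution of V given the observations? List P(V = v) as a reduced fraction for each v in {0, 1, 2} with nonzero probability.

P(V=0) = 124/227, P(V=1) = 103/227

Enumerate traces; 108 have nonzero weight after conditioning:
  (X=1, Y=2, W=0, Z=2, V=1, U=1) weight 1/660
  (X=1, Y=2, W=0, Z=2, V=1, U=2) weight 1/660
  (X=1, Y=2, W=0, Z=2, V=1, U=3) weight 1/660
  (X=1, Y=2, W=0, Z=3, V=1, U=1) weight 1/660
  (X=1, Y=2, W=0, Z=3, V=1, U=2) weight 1/660
  (X=1, Y=2, W=0, Z=3, V=1, U=3) weight 1/660
  (X=1, Y=2, W=1, Z=2, V=1, U=1) weight 1/495
  (X=1, Y=2, W=1, Z=2, V=1, U=2) weight 1/495
  (X=2, Y=2, W=0, Z=2, V=0, U=1) weight 1/495
  … 99 more
Group by V:
  weight(V=0) = 62/495
  weight(V=1) = 103/990
Total weight = 62/495 + 103/990 = 227/990
P(V=0 | obs) = 62/495 / 227/990 = 124/227
P(V=1 | obs) = 103/990 / 227/990 = 103/227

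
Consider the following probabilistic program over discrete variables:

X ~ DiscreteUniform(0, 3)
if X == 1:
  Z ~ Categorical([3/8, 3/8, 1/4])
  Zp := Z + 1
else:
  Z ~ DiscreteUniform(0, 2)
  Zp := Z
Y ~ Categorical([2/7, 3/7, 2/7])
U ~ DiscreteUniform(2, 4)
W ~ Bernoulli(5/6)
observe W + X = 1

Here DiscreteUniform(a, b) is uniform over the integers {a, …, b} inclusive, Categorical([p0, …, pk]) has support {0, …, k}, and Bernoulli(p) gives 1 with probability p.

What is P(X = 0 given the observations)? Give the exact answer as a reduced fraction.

Enumerate traces; 54 have nonzero weight after conditioning:
  (X=0, Z=0, Y=0, U=2, W=1) weight 5/756
  (X=0, Z=0, Y=0, U=3, W=1) weight 5/756
  (X=0, Z=0, Y=0, U=4, W=1) weight 5/756
  (X=0, Z=0, Y=1, U=2, W=1) weight 5/504
  (X=0, Z=0, Y=1, U=3, W=1) weight 5/504
  (X=0, Z=0, Y=1, U=4, W=1) weight 5/504
  (X=0, Z=0, Y=2, U=2, W=1) weight 5/756
  (X=0, Z=0, Y=2, U=3, W=1) weight 5/756
  (X=1, Z=0, Y=0, U=2, W=0) weight 1/672
  … 45 more
Group by X:
  weight(X=0) = 5/24
  weight(X=1) = 1/24
Total weight = 5/24 + 1/24 = 1/4
P(X=0 | obs) = 5/24 / 1/4 = 5/6
P(X=1 | obs) = 1/24 / 1/4 = 1/6

P(X = 0 | obs) = 5/6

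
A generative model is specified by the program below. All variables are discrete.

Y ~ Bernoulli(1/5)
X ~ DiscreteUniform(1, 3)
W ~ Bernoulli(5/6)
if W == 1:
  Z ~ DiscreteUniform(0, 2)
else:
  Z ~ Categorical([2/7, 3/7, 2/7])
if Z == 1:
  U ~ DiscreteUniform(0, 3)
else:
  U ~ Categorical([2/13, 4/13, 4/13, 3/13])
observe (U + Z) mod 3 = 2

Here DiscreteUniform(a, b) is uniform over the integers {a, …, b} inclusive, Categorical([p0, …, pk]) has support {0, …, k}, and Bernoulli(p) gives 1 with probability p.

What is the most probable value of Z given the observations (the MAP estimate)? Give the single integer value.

Enumerate traces; 48 have nonzero weight after conditioning:
  (Y=0, X=1, W=0, Z=0, U=2) weight 16/4095
  (Y=0, X=1, W=0, Z=1, U=1) weight 1/210
  (Y=0, X=1, W=0, Z=2, U=0) weight 8/4095
  (Y=0, X=1, W=0, Z=2, U=3) weight 4/1365
  (Y=0, X=1, W=1, Z=0, U=2) weight 8/351
  (Y=0, X=1, W=1, Z=1, U=1) weight 1/54
  (Y=0, X=1, W=1, Z=2, U=0) weight 4/351
  (Y=0, X=1, W=1, Z=2, U=3) weight 2/117
  … 40 more
Group by Z:
  weight(Z=0) = 82/819
  weight(Z=1) = 11/126
  weight(Z=2) = 205/1638
Total weight = 82/819 + 11/126 + 205/1638 = 256/819
P(Z=0 | obs) = 82/819 / 256/819 = 41/128
P(Z=1 | obs) = 11/126 / 256/819 = 143/512
P(Z=2 | obs) = 205/1638 / 256/819 = 205/512
argmax = 2

argmax_v P(Z = v | obs) = 2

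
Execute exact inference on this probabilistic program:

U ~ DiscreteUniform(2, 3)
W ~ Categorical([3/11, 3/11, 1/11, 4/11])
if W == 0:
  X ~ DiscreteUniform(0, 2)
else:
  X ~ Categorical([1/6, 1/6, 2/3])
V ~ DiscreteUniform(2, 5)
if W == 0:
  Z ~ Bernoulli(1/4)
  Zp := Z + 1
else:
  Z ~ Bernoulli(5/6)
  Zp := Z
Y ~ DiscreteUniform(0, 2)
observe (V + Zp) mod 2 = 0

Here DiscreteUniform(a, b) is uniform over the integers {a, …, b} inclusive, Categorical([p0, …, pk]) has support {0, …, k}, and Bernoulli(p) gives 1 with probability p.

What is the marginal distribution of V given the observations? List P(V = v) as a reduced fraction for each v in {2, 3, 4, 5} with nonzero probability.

Enumerate traces; 288 have nonzero weight after conditioning:
  (U=2, W=0, X=0, V=2, Z=1, Y=0) weight 1/1056
  (U=2, W=0, X=0, V=2, Z=1, Y=1) weight 1/1056
  (U=2, W=0, X=0, V=2, Z=1, Y=2) weight 1/1056
  (U=2, W=0, X=0, V=3, Z=0, Y=0) weight 1/352
  (U=2, W=0, X=0, V=3, Z=0, Y=1) weight 1/352
  (U=2, W=0, X=0, V=3, Z=0, Y=2) weight 1/352
  (U=2, W=0, X=0, V=4, Z=1, Y=0) weight 1/1056
  (U=2, W=0, X=0, V=4, Z=1, Y=1) weight 1/1056
  (U=2, W=0, X=0, V=5, Z=0, Y=0) weight 1/352
  … 279 more
Group by V:
  weight(V=2) = 25/528
  weight(V=3) = 107/528
  weight(V=4) = 25/528
  weight(V=5) = 107/528
Total weight = 25/528 + 107/528 + 25/528 + 107/528 = 1/2
P(V=2 | obs) = 25/528 / 1/2 = 25/264
P(V=3 | obs) = 107/528 / 1/2 = 107/264
P(V=4 | obs) = 25/528 / 1/2 = 25/264
P(V=5 | obs) = 107/528 / 1/2 = 107/264

P(V=2) = 25/264, P(V=3) = 107/264, P(V=4) = 25/264, P(V=5) = 107/264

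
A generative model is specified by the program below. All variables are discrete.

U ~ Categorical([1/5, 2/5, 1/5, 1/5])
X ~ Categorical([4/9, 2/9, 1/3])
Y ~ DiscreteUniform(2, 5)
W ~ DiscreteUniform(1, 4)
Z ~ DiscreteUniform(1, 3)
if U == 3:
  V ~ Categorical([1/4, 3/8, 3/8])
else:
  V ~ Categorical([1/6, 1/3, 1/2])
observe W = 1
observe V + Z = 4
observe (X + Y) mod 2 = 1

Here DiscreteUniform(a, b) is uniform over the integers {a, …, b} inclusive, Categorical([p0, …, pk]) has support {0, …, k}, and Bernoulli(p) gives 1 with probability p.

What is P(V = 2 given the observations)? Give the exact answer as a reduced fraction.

P(V = 2 | obs) = 57/98

Enumerate traces; 48 have nonzero weight after conditioning:
  (U=0, X=0, Y=3, W=1, Z=2, V=2) weight 1/1080
  (U=0, X=0, Y=3, W=1, Z=3, V=1) weight 1/1620
  (U=0, X=0, Y=5, W=1, Z=2, V=2) weight 1/1080
  (U=0, X=0, Y=5, W=1, Z=3, V=1) weight 1/1620
  (U=0, X=1, Y=2, W=1, Z=2, V=2) weight 1/2160
  (U=0, X=1, Y=2, W=1, Z=3, V=1) weight 1/3240
  (U=0, X=1, Y=4, W=1, Z=2, V=2) weight 1/2160
  (U=0, X=1, Y=4, W=1, Z=3, V=1) weight 1/3240
  … 40 more
Group by V:
  weight(V=1) = 41/2880
  weight(V=2) = 19/960
Total weight = 41/2880 + 19/960 = 49/1440
P(V=1 | obs) = 41/2880 / 49/1440 = 41/98
P(V=2 | obs) = 19/960 / 49/1440 = 57/98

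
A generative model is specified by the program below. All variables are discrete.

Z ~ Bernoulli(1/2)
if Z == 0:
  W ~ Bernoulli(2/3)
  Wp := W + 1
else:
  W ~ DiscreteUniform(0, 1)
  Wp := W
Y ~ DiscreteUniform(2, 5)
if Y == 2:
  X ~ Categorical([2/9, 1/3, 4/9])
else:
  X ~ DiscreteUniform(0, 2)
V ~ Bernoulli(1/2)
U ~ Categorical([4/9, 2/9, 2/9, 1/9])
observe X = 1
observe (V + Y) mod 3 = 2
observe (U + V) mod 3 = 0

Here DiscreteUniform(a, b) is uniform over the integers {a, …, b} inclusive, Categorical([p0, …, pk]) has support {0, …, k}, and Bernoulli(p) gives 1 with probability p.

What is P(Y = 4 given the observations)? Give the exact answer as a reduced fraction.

P(Y = 4 | obs) = 1/6

Enumerate traces; 20 have nonzero weight after conditioning:
  (Z=0, W=0, Y=2, X=1, V=0, U=0) weight 1/324
  (Z=0, W=0, Y=2, X=1, V=0, U=3) weight 1/1296
  (Z=0, W=0, Y=4, X=1, V=1, U=2) weight 1/648
  (Z=0, W=0, Y=5, X=1, V=0, U=0) weight 1/324
  (Z=0, W=0, Y=5, X=1, V=0, U=3) weight 1/1296
  (Z=0, W=1, Y=2, X=1, V=0, U=0) weight 1/162
  (Z=0, W=1, Y=2, X=1, V=0, U=3) weight 1/648
  (Z=0, W=1, Y=4, X=1, V=1, U=2) weight 1/324
  … 12 more
Group by Y:
  weight(Y=2) = 5/216
  weight(Y=4) = 1/108
  weight(Y=5) = 5/216
Total weight = 5/216 + 1/108 + 5/216 = 1/18
P(Y=2 | obs) = 5/216 / 1/18 = 5/12
P(Y=4 | obs) = 1/108 / 1/18 = 1/6
P(Y=5 | obs) = 5/216 / 1/18 = 5/12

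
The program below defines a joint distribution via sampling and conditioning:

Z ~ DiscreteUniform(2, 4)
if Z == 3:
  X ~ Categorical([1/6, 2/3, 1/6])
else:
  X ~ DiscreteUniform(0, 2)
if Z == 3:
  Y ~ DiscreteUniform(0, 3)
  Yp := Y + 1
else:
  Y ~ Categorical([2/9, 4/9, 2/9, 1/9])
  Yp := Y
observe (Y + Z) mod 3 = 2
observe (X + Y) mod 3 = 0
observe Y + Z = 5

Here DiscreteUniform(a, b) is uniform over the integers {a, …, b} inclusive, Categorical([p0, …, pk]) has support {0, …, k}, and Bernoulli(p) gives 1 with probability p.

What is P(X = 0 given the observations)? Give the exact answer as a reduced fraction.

P(X = 0 | obs) = 2/19

Enumerate traces; 3 have nonzero weight after conditioning:
  (Z=2, X=0, Y=3) weight 1/81
  (Z=3, X=1, Y=2) weight 1/18
  (Z=4, X=2, Y=1) weight 4/81
Group by X:
  weight(X=0) = 1/81
  weight(X=1) = 1/18
  weight(X=2) = 4/81
Total weight = 1/81 + 1/18 + 4/81 = 19/162
P(X=0 | obs) = 1/81 / 19/162 = 2/19
P(X=1 | obs) = 1/18 / 19/162 = 9/19
P(X=2 | obs) = 4/81 / 19/162 = 8/19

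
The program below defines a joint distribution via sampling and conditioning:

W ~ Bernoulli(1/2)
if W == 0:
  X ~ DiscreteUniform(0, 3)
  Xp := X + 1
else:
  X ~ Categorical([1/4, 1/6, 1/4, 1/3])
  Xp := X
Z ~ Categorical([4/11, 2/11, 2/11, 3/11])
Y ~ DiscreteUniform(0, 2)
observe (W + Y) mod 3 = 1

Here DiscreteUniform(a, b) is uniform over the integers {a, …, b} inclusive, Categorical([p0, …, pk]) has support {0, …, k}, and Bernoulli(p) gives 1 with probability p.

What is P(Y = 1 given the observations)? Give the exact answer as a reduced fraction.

P(Y = 1 | obs) = 1/2

Enumerate traces; 32 have nonzero weight after conditioning:
  (W=0, X=0, Z=0, Y=1) weight 1/66
  (W=0, X=0, Z=1, Y=1) weight 1/132
  (W=0, X=0, Z=2, Y=1) weight 1/132
  (W=0, X=0, Z=3, Y=1) weight 1/88
  (W=0, X=1, Z=0, Y=1) weight 1/66
  (W=0, X=1, Z=1, Y=1) weight 1/132
  (W=0, X=1, Z=2, Y=1) weight 1/132
  (W=0, X=1, Z=3, Y=1) weight 1/88
  (W=1, X=0, Z=0, Y=0) weight 1/66
  … 23 more
Group by Y:
  weight(Y=0) = 1/6
  weight(Y=1) = 1/6
Total weight = 1/6 + 1/6 = 1/3
P(Y=0 | obs) = 1/6 / 1/3 = 1/2
P(Y=1 | obs) = 1/6 / 1/3 = 1/2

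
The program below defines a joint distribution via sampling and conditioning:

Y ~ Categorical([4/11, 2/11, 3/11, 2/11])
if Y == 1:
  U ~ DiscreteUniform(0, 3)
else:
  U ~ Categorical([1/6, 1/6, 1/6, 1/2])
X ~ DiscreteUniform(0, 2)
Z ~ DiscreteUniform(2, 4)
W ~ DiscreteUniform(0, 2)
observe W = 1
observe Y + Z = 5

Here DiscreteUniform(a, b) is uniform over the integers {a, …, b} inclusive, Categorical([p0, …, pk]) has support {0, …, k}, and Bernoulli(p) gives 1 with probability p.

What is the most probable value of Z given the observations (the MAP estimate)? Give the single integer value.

Enumerate traces; 36 have nonzero weight after conditioning:
  (Y=1, U=0, X=0, Z=4, W=1) weight 1/594
  (Y=1, U=0, X=1, Z=4, W=1) weight 1/594
  (Y=1, U=0, X=2, Z=4, W=1) weight 1/594
  (Y=1, U=1, X=0, Z=4, W=1) weight 1/594
  (Y=1, U=1, X=1, Z=4, W=1) weight 1/594
  (Y=1, U=1, X=2, Z=4, W=1) weight 1/594
  (Y=1, U=2, X=0, Z=4, W=1) weight 1/594
  (Y=1, U=2, X=1, Z=4, W=1) weight 1/594
  (Y=2, U=0, X=0, Z=3, W=1) weight 1/594
  (Y=3, U=0, X=0, Z=2, W=1) weight 1/891
  … 26 more
Group by Z:
  weight(Z=2) = 2/99
  weight(Z=3) = 1/33
  weight(Z=4) = 2/99
Total weight = 2/99 + 1/33 + 2/99 = 7/99
P(Z=2 | obs) = 2/99 / 7/99 = 2/7
P(Z=3 | obs) = 1/33 / 7/99 = 3/7
P(Z=4 | obs) = 2/99 / 7/99 = 2/7
argmax = 3

argmax_v P(Z = v | obs) = 3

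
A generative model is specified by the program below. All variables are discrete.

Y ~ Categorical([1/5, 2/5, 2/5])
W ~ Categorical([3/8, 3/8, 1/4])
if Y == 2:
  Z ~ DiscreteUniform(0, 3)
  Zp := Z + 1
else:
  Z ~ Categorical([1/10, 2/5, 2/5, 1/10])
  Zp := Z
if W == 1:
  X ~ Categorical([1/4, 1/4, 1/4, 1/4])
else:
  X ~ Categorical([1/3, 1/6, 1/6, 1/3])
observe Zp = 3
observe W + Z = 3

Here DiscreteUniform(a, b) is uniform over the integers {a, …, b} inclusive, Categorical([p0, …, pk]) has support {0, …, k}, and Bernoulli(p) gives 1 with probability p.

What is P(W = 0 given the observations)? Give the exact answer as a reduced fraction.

P(W = 0 | obs) = 3/8

Enumerate traces; 12 have nonzero weight after conditioning:
  (Y=0, W=0, Z=3, X=0) weight 1/400
  (Y=0, W=0, Z=3, X=1) weight 1/800
  (Y=0, W=0, Z=3, X=2) weight 1/800
  (Y=0, W=0, Z=3, X=3) weight 1/400
  (Y=1, W=0, Z=3, X=0) weight 1/200
  (Y=1, W=0, Z=3, X=1) weight 1/400
  (Y=1, W=0, Z=3, X=2) weight 1/400
  (Y=1, W=0, Z=3, X=3) weight 1/200
  (Y=2, W=1, Z=2, X=0) weight 3/320
  … 3 more
Group by W:
  weight(W=0) = 9/400
  weight(W=1) = 3/80
Total weight = 9/400 + 3/80 = 3/50
P(W=0 | obs) = 9/400 / 3/50 = 3/8
P(W=1 | obs) = 3/80 / 3/50 = 5/8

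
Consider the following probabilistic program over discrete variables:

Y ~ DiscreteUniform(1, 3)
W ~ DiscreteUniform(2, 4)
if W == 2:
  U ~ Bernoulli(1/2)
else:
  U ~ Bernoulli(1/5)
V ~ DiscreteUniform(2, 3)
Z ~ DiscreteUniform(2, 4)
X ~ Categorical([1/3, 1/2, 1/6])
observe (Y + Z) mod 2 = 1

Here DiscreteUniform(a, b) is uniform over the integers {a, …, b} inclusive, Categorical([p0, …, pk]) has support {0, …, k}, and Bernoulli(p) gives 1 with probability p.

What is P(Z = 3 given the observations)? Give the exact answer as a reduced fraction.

P(Z = 3 | obs) = 1/5

Enumerate traces; 180 have nonzero weight after conditioning:
  (Y=1, W=2, U=0, V=2, Z=2, X=0) weight 1/324
  (Y=1, W=2, U=0, V=2, Z=2, X=1) weight 1/216
  (Y=1, W=2, U=0, V=2, Z=2, X=2) weight 1/648
  (Y=1, W=2, U=0, V=2, Z=4, X=0) weight 1/324
  (Y=1, W=2, U=0, V=2, Z=4, X=1) weight 1/216
  (Y=1, W=2, U=0, V=2, Z=4, X=2) weight 1/648
  (Y=1, W=2, U=0, V=3, Z=2, X=0) weight 1/324
  (Y=1, W=2, U=0, V=3, Z=2, X=1) weight 1/216
  (Y=2, W=2, U=0, V=2, Z=3, X=0) weight 1/324
  … 171 more
Group by Z:
  weight(Z=2) = 2/9
  weight(Z=3) = 1/9
  weight(Z=4) = 2/9
Total weight = 2/9 + 1/9 + 2/9 = 5/9
P(Z=2 | obs) = 2/9 / 5/9 = 2/5
P(Z=3 | obs) = 1/9 / 5/9 = 1/5
P(Z=4 | obs) = 2/9 / 5/9 = 2/5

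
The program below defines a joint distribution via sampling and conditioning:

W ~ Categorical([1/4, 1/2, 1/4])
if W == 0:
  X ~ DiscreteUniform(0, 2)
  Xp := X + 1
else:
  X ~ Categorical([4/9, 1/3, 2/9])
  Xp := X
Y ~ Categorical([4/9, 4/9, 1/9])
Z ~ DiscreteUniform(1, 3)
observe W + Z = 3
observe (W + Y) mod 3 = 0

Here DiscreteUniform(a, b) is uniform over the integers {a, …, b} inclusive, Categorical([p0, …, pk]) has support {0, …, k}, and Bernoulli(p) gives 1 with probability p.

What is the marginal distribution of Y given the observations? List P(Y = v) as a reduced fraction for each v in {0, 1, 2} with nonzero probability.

P(Y=0) = 2/5, P(Y=1) = 2/5, P(Y=2) = 1/5

Enumerate traces; 9 have nonzero weight after conditioning:
  (W=0, X=0, Y=0, Z=3) weight 1/81
  (W=0, X=1, Y=0, Z=3) weight 1/81
  (W=0, X=2, Y=0, Z=3) weight 1/81
  (W=1, X=0, Y=2, Z=2) weight 2/243
  (W=1, X=1, Y=2, Z=2) weight 1/162
  (W=1, X=2, Y=2, Z=2) weight 1/243
  (W=2, X=0, Y=1, Z=1) weight 4/243
  (W=2, X=1, Y=1, Z=1) weight 1/81
  … 1 more
Group by Y:
  weight(Y=0) = 1/27
  weight(Y=1) = 1/27
  weight(Y=2) = 1/54
Total weight = 1/27 + 1/27 + 1/54 = 5/54
P(Y=0 | obs) = 1/27 / 5/54 = 2/5
P(Y=1 | obs) = 1/27 / 5/54 = 2/5
P(Y=2 | obs) = 1/54 / 5/54 = 1/5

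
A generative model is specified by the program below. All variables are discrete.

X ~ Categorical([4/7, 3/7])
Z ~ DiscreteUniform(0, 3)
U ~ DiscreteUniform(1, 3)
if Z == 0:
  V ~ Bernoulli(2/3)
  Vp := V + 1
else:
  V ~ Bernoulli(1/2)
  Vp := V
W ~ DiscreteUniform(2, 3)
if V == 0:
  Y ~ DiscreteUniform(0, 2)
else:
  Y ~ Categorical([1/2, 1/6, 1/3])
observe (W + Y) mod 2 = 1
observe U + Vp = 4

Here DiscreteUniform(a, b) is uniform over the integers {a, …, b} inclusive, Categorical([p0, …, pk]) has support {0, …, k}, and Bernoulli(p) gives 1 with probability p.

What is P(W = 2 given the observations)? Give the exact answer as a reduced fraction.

Enumerate traces; 30 have nonzero weight after conditioning:
  (X=0, Z=0, U=2, V=1, W=2, Y=1) weight 1/378
  (X=0, Z=0, U=2, V=1, W=3, Y=0) weight 1/126
  (X=0, Z=0, U=2, V=1, W=3, Y=2) weight 1/189
  (X=0, Z=0, U=3, V=0, W=2, Y=1) weight 1/378
  (X=0, Z=0, U=3, V=0, W=3, Y=0) weight 1/378
  (X=0, Z=0, U=3, V=0, W=3, Y=2) weight 1/378
  (X=0, Z=1, U=3, V=1, W=2, Y=1) weight 1/504
  (X=0, Z=1, U=3, V=1, W=3, Y=0) weight 1/168
  … 22 more
Group by W:
  weight(W=2) = 17/864
  weight(W=3) = 73/864
Total weight = 17/864 + 73/864 = 5/48
P(W=2 | obs) = 17/864 / 5/48 = 17/90
P(W=3 | obs) = 73/864 / 5/48 = 73/90

P(W = 2 | obs) = 17/90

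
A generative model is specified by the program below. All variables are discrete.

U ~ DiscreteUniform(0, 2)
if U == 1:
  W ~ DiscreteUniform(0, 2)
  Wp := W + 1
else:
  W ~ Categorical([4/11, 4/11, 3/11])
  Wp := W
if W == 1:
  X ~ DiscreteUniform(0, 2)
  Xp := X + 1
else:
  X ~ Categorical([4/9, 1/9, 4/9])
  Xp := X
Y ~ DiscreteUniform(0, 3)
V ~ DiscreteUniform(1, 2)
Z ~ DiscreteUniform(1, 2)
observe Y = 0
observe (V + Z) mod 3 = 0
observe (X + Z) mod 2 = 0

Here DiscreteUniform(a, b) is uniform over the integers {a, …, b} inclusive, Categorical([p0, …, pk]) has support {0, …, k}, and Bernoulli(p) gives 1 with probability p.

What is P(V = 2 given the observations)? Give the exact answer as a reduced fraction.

P(V = 2 | obs) = 169/891

Enumerate traces; 27 have nonzero weight after conditioning:
  (U=0, W=0, X=0, Y=0, V=1, Z=2) weight 1/297
  (U=0, W=0, X=1, Y=0, V=2, Z=1) weight 1/1188
  (U=0, W=0, X=2, Y=0, V=1, Z=2) weight 1/297
  (U=0, W=1, X=0, Y=0, V=1, Z=2) weight 1/396
  (U=0, W=1, X=1, Y=0, V=2, Z=1) weight 1/396
  (U=0, W=1, X=2, Y=0, V=1, Z=2) weight 1/396
  (U=0, W=2, X=0, Y=0, V=1, Z=2) weight 1/396
  (U=0, W=2, X=1, Y=0, V=2, Z=1) weight 1/1584
  … 19 more
Group by V:
  weight(V=1) = 361/7128
  weight(V=2) = 169/14256
Total weight = 361/7128 + 169/14256 = 1/16
P(V=1 | obs) = 361/7128 / 1/16 = 722/891
P(V=2 | obs) = 169/14256 / 1/16 = 169/891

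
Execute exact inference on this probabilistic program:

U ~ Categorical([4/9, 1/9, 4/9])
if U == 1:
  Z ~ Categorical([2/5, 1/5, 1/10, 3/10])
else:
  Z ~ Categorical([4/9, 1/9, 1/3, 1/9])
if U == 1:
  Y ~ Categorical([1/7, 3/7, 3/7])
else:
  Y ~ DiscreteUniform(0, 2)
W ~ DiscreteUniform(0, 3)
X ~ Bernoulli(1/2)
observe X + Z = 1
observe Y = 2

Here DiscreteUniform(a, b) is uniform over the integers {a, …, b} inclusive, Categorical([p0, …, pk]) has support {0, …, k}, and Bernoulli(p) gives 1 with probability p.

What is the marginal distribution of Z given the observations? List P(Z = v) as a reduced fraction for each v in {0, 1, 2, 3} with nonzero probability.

P(Z=0) = 1282/1643, P(Z=1) = 361/1643

Enumerate traces; 24 have nonzero weight after conditioning:
  (U=0, Z=0, Y=2, W=0, X=1) weight 2/243
  (U=0, Z=0, Y=2, W=1, X=1) weight 2/243
  (U=0, Z=0, Y=2, W=2, X=1) weight 2/243
  (U=0, Z=0, Y=2, W=3, X=1) weight 2/243
  (U=0, Z=1, Y=2, W=0, X=0) weight 1/486
  (U=0, Z=1, Y=2, W=1, X=0) weight 1/486
  (U=0, Z=1, Y=2, W=2, X=0) weight 1/486
  (U=0, Z=1, Y=2, W=3, X=0) weight 1/486
  … 16 more
Group by Z:
  weight(Z=0) = 641/8505
  weight(Z=1) = 361/17010
Total weight = 641/8505 + 361/17010 = 1643/17010
P(Z=0 | obs) = 641/8505 / 1643/17010 = 1282/1643
P(Z=1 | obs) = 361/17010 / 1643/17010 = 361/1643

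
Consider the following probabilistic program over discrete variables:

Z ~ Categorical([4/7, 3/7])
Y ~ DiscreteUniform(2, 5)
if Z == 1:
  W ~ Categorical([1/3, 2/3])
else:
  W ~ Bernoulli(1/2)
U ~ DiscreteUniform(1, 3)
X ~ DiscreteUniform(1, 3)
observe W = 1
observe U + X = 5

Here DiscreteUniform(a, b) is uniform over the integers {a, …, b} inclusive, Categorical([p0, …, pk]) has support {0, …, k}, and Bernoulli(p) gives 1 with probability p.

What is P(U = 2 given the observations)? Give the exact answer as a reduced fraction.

Enumerate traces; 16 have nonzero weight after conditioning:
  (Z=0, Y=2, W=1, U=2, X=3) weight 1/126
  (Z=0, Y=2, W=1, U=3, X=2) weight 1/126
  (Z=0, Y=3, W=1, U=2, X=3) weight 1/126
  (Z=0, Y=3, W=1, U=3, X=2) weight 1/126
  (Z=0, Y=4, W=1, U=2, X=3) weight 1/126
  (Z=0, Y=4, W=1, U=3, X=2) weight 1/126
  (Z=0, Y=5, W=1, U=2, X=3) weight 1/126
  (Z=0, Y=5, W=1, U=3, X=2) weight 1/126
  … 8 more
Group by U:
  weight(U=2) = 4/63
  weight(U=3) = 4/63
Total weight = 4/63 + 4/63 = 8/63
P(U=2 | obs) = 4/63 / 8/63 = 1/2
P(U=3 | obs) = 4/63 / 8/63 = 1/2

P(U = 2 | obs) = 1/2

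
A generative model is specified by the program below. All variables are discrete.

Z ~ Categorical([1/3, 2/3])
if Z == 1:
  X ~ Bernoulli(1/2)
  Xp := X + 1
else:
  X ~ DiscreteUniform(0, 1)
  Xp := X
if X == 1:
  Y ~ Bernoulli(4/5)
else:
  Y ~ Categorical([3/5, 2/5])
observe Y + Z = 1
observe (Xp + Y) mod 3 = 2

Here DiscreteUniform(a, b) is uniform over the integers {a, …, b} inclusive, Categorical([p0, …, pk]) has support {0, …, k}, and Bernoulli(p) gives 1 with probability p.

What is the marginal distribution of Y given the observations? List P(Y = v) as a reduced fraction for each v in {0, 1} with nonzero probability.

P(Y=0) = 1/3, P(Y=1) = 2/3

Enumerate traces; 2 have nonzero weight after conditioning:
  (Z=0, X=1, Y=1) weight 2/15
  (Z=1, X=1, Y=0) weight 1/15
Group by Y:
  weight(Y=0) = 1/15
  weight(Y=1) = 2/15
Total weight = 1/15 + 2/15 = 1/5
P(Y=0 | obs) = 1/15 / 1/5 = 1/3
P(Y=1 | obs) = 2/15 / 1/5 = 2/3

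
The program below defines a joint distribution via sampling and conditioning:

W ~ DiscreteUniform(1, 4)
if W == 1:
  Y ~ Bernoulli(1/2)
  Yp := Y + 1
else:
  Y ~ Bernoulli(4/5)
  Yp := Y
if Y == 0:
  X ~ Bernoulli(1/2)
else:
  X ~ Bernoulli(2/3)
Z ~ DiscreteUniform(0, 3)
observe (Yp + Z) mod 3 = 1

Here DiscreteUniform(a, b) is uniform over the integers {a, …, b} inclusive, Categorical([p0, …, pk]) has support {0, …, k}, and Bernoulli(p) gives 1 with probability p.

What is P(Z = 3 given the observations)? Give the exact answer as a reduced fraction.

P(Z = 3 | obs) = 29/69

Enumerate traces; 24 have nonzero weight after conditioning:
  (W=1, Y=0, X=0, Z=0) weight 1/64
  (W=1, Y=0, X=0, Z=3) weight 1/64
  (W=1, Y=0, X=1, Z=0) weight 1/64
  (W=1, Y=0, X=1, Z=3) weight 1/64
  (W=1, Y=1, X=0, Z=2) weight 1/96
  (W=1, Y=1, X=1, Z=2) weight 1/48
  (W=2, Y=0, X=0, Z=1) weight 1/160
  (W=2, Y=0, X=1, Z=1) weight 1/160
  … 16 more
Group by Z:
  weight(Z=0) = 29/160
  weight(Z=1) = 3/80
  weight(Z=2) = 1/32
  weight(Z=3) = 29/160
Total weight = 29/160 + 3/80 + 1/32 + 29/160 = 69/160
P(Z=0 | obs) = 29/160 / 69/160 = 29/69
P(Z=1 | obs) = 3/80 / 69/160 = 2/23
P(Z=2 | obs) = 1/32 / 69/160 = 5/69
P(Z=3 | obs) = 29/160 / 69/160 = 29/69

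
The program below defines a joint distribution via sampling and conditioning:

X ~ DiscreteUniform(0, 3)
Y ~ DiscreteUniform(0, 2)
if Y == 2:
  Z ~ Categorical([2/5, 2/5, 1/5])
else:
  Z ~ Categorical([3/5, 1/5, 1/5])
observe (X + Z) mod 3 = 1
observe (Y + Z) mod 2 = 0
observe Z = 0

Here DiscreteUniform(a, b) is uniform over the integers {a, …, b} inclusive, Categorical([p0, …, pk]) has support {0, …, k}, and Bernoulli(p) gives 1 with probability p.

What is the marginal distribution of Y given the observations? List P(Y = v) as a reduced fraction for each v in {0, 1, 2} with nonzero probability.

P(Y=0) = 3/5, P(Y=2) = 2/5

Enumerate traces; 2 have nonzero weight after conditioning:
  (X=1, Y=0, Z=0) weight 1/20
  (X=1, Y=2, Z=0) weight 1/30
Group by Y:
  weight(Y=0) = 1/20
  weight(Y=2) = 1/30
Total weight = 1/20 + 1/30 = 1/12
P(Y=0 | obs) = 1/20 / 1/12 = 3/5
P(Y=2 | obs) = 1/30 / 1/12 = 2/5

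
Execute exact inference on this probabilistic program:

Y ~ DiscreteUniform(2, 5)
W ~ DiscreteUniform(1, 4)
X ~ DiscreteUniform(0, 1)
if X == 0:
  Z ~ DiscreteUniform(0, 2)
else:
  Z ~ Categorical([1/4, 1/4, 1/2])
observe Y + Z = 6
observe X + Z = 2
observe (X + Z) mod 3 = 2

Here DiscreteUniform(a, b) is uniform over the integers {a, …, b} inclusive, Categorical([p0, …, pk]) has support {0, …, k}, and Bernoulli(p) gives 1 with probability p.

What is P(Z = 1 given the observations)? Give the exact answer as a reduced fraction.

P(Z = 1 | obs) = 3/7

Enumerate traces; 8 have nonzero weight after conditioning:
  (Y=4, W=1, X=0, Z=2) weight 1/96
  (Y=4, W=2, X=0, Z=2) weight 1/96
  (Y=4, W=3, X=0, Z=2) weight 1/96
  (Y=4, W=4, X=0, Z=2) weight 1/96
  (Y=5, W=1, X=1, Z=1) weight 1/128
  (Y=5, W=2, X=1, Z=1) weight 1/128
  (Y=5, W=3, X=1, Z=1) weight 1/128
  (Y=5, W=4, X=1, Z=1) weight 1/128
Group by Z:
  weight(Z=1) = 1/32
  weight(Z=2) = 1/24
Total weight = 1/32 + 1/24 = 7/96
P(Z=1 | obs) = 1/32 / 7/96 = 3/7
P(Z=2 | obs) = 1/24 / 7/96 = 4/7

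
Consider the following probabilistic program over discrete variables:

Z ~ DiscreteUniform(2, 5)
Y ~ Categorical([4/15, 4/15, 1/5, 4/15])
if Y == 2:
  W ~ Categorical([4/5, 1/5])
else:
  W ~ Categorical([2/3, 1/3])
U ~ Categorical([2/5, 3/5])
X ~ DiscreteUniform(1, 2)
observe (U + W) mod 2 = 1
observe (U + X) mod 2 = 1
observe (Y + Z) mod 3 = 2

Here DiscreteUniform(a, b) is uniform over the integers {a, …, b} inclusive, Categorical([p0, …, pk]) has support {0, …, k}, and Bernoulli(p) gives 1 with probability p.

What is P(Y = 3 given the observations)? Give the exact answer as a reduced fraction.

Enumerate traces; 12 have nonzero weight after conditioning:
  (Z=2, Y=0, W=0, U=1, X=2) weight 1/75
  (Z=2, Y=0, W=1, U=0, X=1) weight 1/225
  (Z=2, Y=3, W=0, U=1, X=2) weight 1/75
  (Z=2, Y=3, W=1, U=0, X=1) weight 1/225
  (Z=3, Y=2, W=0, U=1, X=2) weight 3/250
  (Z=3, Y=2, W=1, U=0, X=1) weight 1/500
  (Z=4, Y=1, W=0, U=1, X=2) weight 1/75
  (Z=4, Y=1, W=1, U=0, X=1) weight 1/225
  … 4 more
Group by Y:
  weight(Y=0) = 8/225
  weight(Y=1) = 4/225
  weight(Y=2) = 7/500
  weight(Y=3) = 8/225
Total weight = 8/225 + 4/225 + 7/500 + 8/225 = 463/4500
P(Y=0 | obs) = 8/225 / 463/4500 = 160/463
P(Y=1 | obs) = 4/225 / 463/4500 = 80/463
P(Y=2 | obs) = 7/500 / 463/4500 = 63/463
P(Y=3 | obs) = 8/225 / 463/4500 = 160/463

P(Y = 3 | obs) = 160/463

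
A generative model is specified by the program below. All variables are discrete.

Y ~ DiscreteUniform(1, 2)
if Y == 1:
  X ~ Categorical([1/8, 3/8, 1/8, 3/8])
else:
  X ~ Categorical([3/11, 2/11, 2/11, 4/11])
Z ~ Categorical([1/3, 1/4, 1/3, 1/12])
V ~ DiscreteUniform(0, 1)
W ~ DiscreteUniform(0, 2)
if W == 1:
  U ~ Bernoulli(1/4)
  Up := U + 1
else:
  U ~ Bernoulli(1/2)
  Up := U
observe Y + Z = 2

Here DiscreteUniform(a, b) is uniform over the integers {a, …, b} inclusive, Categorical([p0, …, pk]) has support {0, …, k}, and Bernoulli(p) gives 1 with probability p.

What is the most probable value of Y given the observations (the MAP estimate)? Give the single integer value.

argmax_v P(Y = v | obs) = 2

Enumerate traces; 96 have nonzero weight after conditioning:
  (Y=1, X=0, Z=1, V=0, W=0, U=0) weight 1/768
  (Y=1, X=0, Z=1, V=0, W=0, U=1) weight 1/768
  (Y=1, X=0, Z=1, V=0, W=1, U=0) weight 1/512
  (Y=1, X=0, Z=1, V=0, W=1, U=1) weight 1/1536
  (Y=1, X=0, Z=1, V=0, W=2, U=0) weight 1/768
  (Y=1, X=0, Z=1, V=0, W=2, U=1) weight 1/768
  (Y=1, X=0, Z=1, V=1, W=0, U=0) weight 1/768
  (Y=1, X=0, Z=1, V=1, W=0, U=1) weight 1/768
  (Y=2, X=0, Z=0, V=0, W=0, U=0) weight 1/264
  … 87 more
Group by Y:
  weight(Y=1) = 1/8
  weight(Y=2) = 1/6
Total weight = 1/8 + 1/6 = 7/24
P(Y=1 | obs) = 1/8 / 7/24 = 3/7
P(Y=2 | obs) = 1/6 / 7/24 = 4/7
argmax = 2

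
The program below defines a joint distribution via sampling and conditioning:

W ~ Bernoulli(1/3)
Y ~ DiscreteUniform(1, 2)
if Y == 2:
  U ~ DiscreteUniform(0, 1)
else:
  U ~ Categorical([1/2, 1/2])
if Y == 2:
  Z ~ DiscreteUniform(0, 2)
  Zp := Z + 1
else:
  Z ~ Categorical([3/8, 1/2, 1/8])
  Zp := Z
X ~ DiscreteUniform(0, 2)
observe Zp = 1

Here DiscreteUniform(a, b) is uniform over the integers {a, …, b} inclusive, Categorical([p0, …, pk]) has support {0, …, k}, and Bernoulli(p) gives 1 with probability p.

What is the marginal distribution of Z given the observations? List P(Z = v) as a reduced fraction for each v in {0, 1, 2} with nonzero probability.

Enumerate traces; 24 have nonzero weight after conditioning:
  (W=0, Y=1, U=0, Z=1, X=0) weight 1/36
  (W=0, Y=1, U=0, Z=1, X=1) weight 1/36
  (W=0, Y=1, U=0, Z=1, X=2) weight 1/36
  (W=0, Y=1, U=1, Z=1, X=0) weight 1/36
  (W=0, Y=1, U=1, Z=1, X=1) weight 1/36
  (W=0, Y=1, U=1, Z=1, X=2) weight 1/36
  (W=0, Y=2, U=0, Z=0, X=0) weight 1/54
  (W=0, Y=2, U=0, Z=0, X=1) weight 1/54
  … 16 more
Group by Z:
  weight(Z=0) = 1/6
  weight(Z=1) = 1/4
Total weight = 1/6 + 1/4 = 5/12
P(Z=0 | obs) = 1/6 / 5/12 = 2/5
P(Z=1 | obs) = 1/4 / 5/12 = 3/5

P(Z=0) = 2/5, P(Z=1) = 3/5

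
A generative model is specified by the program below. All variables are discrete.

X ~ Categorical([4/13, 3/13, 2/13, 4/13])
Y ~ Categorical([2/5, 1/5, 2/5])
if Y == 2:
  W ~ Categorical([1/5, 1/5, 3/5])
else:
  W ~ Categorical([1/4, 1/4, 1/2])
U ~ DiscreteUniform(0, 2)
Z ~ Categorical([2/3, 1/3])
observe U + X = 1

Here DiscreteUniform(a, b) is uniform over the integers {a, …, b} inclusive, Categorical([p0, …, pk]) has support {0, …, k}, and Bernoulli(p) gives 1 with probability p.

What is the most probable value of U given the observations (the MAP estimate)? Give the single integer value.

argmax_v P(U = v | obs) = 1

Enumerate traces; 36 have nonzero weight after conditioning:
  (X=0, Y=0, W=0, U=1, Z=0) weight 4/585
  (X=0, Y=0, W=0, U=1, Z=1) weight 2/585
  (X=0, Y=0, W=1, U=1, Z=0) weight 4/585
  (X=0, Y=0, W=1, U=1, Z=1) weight 2/585
  (X=0, Y=0, W=2, U=1, Z=0) weight 8/585
  (X=0, Y=0, W=2, U=1, Z=1) weight 4/585
  (X=0, Y=1, W=0, U=1, Z=0) weight 2/585
  (X=0, Y=1, W=0, U=1, Z=1) weight 1/585
  (X=1, Y=0, W=0, U=0, Z=0) weight 1/195
  … 27 more
Group by U:
  weight(U=0) = 1/13
  weight(U=1) = 4/39
Total weight = 1/13 + 4/39 = 7/39
P(U=0 | obs) = 1/13 / 7/39 = 3/7
P(U=1 | obs) = 4/39 / 7/39 = 4/7
argmax = 1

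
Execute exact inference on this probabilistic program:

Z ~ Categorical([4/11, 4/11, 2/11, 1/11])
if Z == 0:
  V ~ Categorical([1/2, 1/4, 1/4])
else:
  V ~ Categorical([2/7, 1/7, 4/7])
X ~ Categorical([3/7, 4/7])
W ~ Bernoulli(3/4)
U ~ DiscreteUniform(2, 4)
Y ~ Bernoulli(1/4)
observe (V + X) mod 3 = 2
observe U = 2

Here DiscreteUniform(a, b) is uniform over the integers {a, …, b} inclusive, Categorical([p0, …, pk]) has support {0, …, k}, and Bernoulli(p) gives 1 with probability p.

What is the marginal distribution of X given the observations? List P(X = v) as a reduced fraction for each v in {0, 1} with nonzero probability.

Enumerate traces; 32 have nonzero weight after conditioning:
  (Z=0, V=1, X=1, W=0, U=2, Y=0) weight 1/308
  (Z=0, V=1, X=1, W=0, U=2, Y=1) weight 1/924
  (Z=0, V=1, X=1, W=1, U=2, Y=0) weight 3/308
  (Z=0, V=1, X=1, W=1, U=2, Y=1) weight 1/308
  (Z=0, V=2, X=0, W=0, U=2, Y=0) weight 3/1232
  (Z=0, V=2, X=0, W=0, U=2, Y=1) weight 1/1232
  (Z=0, V=2, X=0, W=1, U=2, Y=0) weight 9/1232
  (Z=0, V=2, X=0, W=1, U=2, Y=1) weight 3/1232
  … 24 more
Group by X:
  weight(X=0) = 5/77
  weight(X=1) = 8/231
Total weight = 5/77 + 8/231 = 23/231
P(X=0 | obs) = 5/77 / 23/231 = 15/23
P(X=1 | obs) = 8/231 / 23/231 = 8/23

P(X=0) = 15/23, P(X=1) = 8/23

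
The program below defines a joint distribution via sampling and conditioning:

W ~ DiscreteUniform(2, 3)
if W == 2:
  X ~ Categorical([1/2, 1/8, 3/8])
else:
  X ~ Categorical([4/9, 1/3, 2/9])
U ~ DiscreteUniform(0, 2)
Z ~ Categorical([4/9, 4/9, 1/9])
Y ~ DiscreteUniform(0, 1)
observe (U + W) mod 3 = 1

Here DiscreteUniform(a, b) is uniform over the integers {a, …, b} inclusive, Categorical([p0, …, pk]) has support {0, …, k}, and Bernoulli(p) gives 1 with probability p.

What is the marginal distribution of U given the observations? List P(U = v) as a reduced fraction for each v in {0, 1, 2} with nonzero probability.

Enumerate traces; 36 have nonzero weight after conditioning:
  (W=2, X=0, U=2, Z=0, Y=0) weight 1/54
  (W=2, X=0, U=2, Z=0, Y=1) weight 1/54
  (W=2, X=0, U=2, Z=1, Y=0) weight 1/54
  (W=2, X=0, U=2, Z=1, Y=1) weight 1/54
  (W=2, X=0, U=2, Z=2, Y=0) weight 1/216
  (W=2, X=0, U=2, Z=2, Y=1) weight 1/216
  (W=2, X=1, U=2, Z=0, Y=0) weight 1/216
  (W=2, X=1, U=2, Z=0, Y=1) weight 1/216
  (W=3, X=0, U=1, Z=0, Y=0) weight 4/243
  … 27 more
Group by U:
  weight(U=1) = 1/6
  weight(U=2) = 1/6
Total weight = 1/6 + 1/6 = 1/3
P(U=1 | obs) = 1/6 / 1/3 = 1/2
P(U=2 | obs) = 1/6 / 1/3 = 1/2

P(U=1) = 1/2, P(U=2) = 1/2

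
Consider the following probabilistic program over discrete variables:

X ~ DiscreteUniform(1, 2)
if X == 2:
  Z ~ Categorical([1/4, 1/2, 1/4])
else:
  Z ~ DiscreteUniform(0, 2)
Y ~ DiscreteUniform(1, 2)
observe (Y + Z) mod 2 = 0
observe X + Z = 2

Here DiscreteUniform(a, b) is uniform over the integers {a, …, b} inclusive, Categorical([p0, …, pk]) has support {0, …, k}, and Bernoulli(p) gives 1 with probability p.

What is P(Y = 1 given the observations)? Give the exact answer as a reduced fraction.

P(Y = 1 | obs) = 4/7

Enumerate traces; 2 have nonzero weight after conditioning:
  (X=1, Z=1, Y=1) weight 1/12
  (X=2, Z=0, Y=2) weight 1/16
Group by Y:
  weight(Y=1) = 1/12
  weight(Y=2) = 1/16
Total weight = 1/12 + 1/16 = 7/48
P(Y=1 | obs) = 1/12 / 7/48 = 4/7
P(Y=2 | obs) = 1/16 / 7/48 = 3/7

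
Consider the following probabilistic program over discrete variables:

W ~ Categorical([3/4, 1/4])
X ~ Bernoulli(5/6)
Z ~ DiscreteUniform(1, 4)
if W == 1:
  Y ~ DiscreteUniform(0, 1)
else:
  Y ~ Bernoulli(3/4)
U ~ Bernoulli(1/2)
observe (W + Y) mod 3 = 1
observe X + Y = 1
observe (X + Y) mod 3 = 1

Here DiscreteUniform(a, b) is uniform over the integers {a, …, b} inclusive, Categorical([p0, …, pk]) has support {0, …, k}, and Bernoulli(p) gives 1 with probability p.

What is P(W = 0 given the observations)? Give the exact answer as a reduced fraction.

P(W = 0 | obs) = 9/19

Enumerate traces; 16 have nonzero weight after conditioning:
  (W=0, X=0, Z=1, Y=1, U=0) weight 3/256
  (W=0, X=0, Z=1, Y=1, U=1) weight 3/256
  (W=0, X=0, Z=2, Y=1, U=0) weight 3/256
  (W=0, X=0, Z=2, Y=1, U=1) weight 3/256
  (W=0, X=0, Z=3, Y=1, U=0) weight 3/256
  (W=0, X=0, Z=3, Y=1, U=1) weight 3/256
  (W=0, X=0, Z=4, Y=1, U=0) weight 3/256
  (W=0, X=0, Z=4, Y=1, U=1) weight 3/256
  (W=1, X=1, Z=1, Y=0, U=0) weight 5/384
  … 7 more
Group by W:
  weight(W=0) = 3/32
  weight(W=1) = 5/48
Total weight = 3/32 + 5/48 = 19/96
P(W=0 | obs) = 3/32 / 19/96 = 9/19
P(W=1 | obs) = 5/48 / 19/96 = 10/19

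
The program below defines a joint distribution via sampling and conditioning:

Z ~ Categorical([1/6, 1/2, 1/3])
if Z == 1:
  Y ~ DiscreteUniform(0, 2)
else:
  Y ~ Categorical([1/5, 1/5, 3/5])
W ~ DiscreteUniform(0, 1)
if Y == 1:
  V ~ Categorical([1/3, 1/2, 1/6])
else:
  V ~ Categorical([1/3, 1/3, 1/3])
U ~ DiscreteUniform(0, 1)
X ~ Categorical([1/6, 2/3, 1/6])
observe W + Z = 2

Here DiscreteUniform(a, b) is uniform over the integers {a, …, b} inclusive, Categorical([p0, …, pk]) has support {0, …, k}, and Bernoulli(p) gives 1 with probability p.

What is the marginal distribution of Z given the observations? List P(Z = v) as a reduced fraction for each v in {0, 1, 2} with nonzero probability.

Enumerate traces; 108 have nonzero weight after conditioning:
  (Z=1, Y=0, W=1, V=0, U=0, X=0) weight 1/432
  (Z=1, Y=0, W=1, V=0, U=0, X=1) weight 1/108
  (Z=1, Y=0, W=1, V=0, U=0, X=2) weight 1/432
  (Z=1, Y=0, W=1, V=0, U=1, X=0) weight 1/432
  (Z=1, Y=0, W=1, V=0, U=1, X=1) weight 1/108
  (Z=1, Y=0, W=1, V=0, U=1, X=2) weight 1/432
  (Z=1, Y=0, W=1, V=1, U=0, X=0) weight 1/432
  (Z=1, Y=0, W=1, V=1, U=0, X=1) weight 1/108
  (Z=2, Y=0, W=0, V=0, U=0, X=0) weight 1/1080
  … 99 more
Group by Z:
  weight(Z=1) = 1/4
  weight(Z=2) = 1/6
Total weight = 1/4 + 1/6 = 5/12
P(Z=1 | obs) = 1/4 / 5/12 = 3/5
P(Z=2 | obs) = 1/6 / 5/12 = 2/5

P(Z=1) = 3/5, P(Z=2) = 2/5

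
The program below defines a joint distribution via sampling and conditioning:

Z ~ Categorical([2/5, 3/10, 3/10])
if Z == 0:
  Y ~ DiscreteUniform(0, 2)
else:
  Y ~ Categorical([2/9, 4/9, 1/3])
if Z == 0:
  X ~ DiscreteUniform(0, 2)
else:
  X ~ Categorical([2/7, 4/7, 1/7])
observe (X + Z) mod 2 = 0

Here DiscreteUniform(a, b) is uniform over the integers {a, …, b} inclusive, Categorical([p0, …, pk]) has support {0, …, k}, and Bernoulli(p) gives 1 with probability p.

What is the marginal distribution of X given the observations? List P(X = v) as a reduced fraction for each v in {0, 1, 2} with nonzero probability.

Enumerate traces; 15 have nonzero weight after conditioning:
  (Z=0, Y=0, X=0) weight 2/45
  (Z=0, Y=0, X=2) weight 2/45
  (Z=0, Y=1, X=0) weight 2/45
  (Z=0, Y=1, X=2) weight 2/45
  (Z=0, Y=2, X=0) weight 2/45
  (Z=0, Y=2, X=2) weight 2/45
  (Z=1, Y=0, X=1) weight 4/105
  (Z=1, Y=1, X=1) weight 8/105
  … 7 more
Group by X:
  weight(X=0) = 23/105
  weight(X=1) = 6/35
  weight(X=2) = 37/210
Total weight = 23/105 + 6/35 + 37/210 = 17/30
P(X=0 | obs) = 23/105 / 17/30 = 46/119
P(X=1 | obs) = 6/35 / 17/30 = 36/119
P(X=2 | obs) = 37/210 / 17/30 = 37/119

P(X=0) = 46/119, P(X=1) = 36/119, P(X=2) = 37/119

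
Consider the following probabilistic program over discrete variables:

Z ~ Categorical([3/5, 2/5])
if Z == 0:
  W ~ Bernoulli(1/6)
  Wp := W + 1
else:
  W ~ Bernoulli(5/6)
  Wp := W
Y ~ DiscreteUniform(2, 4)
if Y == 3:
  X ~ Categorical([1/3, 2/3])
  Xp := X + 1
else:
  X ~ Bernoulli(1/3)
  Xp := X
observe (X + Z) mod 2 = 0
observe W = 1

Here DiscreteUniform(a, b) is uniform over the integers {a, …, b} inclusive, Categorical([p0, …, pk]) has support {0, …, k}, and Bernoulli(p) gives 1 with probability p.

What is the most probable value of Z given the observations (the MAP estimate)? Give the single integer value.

argmax_v P(Z = v | obs) = 1

Enumerate traces; 6 have nonzero weight after conditioning:
  (Z=0, W=1, Y=2, X=0) weight 1/45
  (Z=0, W=1, Y=3, X=0) weight 1/90
  (Z=0, W=1, Y=4, X=0) weight 1/45
  (Z=1, W=1, Y=2, X=1) weight 1/27
  (Z=1, W=1, Y=3, X=1) weight 2/27
  (Z=1, W=1, Y=4, X=1) weight 1/27
Group by Z:
  weight(Z=0) = 1/18
  weight(Z=1) = 4/27
Total weight = 1/18 + 4/27 = 11/54
P(Z=0 | obs) = 1/18 / 11/54 = 3/11
P(Z=1 | obs) = 4/27 / 11/54 = 8/11
argmax = 1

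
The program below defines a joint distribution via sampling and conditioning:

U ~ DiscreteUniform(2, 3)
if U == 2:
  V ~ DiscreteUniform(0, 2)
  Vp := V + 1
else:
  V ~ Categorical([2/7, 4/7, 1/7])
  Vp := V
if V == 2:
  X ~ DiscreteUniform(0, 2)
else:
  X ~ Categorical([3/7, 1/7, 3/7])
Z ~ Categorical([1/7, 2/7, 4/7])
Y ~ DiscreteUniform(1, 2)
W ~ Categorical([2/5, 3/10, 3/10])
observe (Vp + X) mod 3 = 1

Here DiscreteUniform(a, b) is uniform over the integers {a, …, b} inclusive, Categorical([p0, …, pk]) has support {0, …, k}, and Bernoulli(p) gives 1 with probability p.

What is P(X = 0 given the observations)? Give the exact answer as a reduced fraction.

Enumerate traces; 108 have nonzero weight after conditioning:
  (U=2, V=0, X=0, Z=0, Y=1, W=0) weight 1/490
  (U=2, V=0, X=0, Z=0, Y=1, W=1) weight 3/1960
  (U=2, V=0, X=0, Z=0, Y=1, W=2) weight 3/1960
  (U=2, V=0, X=0, Z=0, Y=2, W=0) weight 1/490
  (U=2, V=0, X=0, Z=0, Y=2, W=1) weight 3/1960
  (U=2, V=0, X=0, Z=0, Y=2, W=2) weight 3/1960
  (U=2, V=0, X=0, Z=1, Y=1, W=0) weight 1/245
  (U=2, V=0, X=0, Z=1, Y=1, W=1) weight 3/980
  (U=2, V=1, X=2, Z=0, Y=1, W=0) weight 1/490
  (U=2, V=2, X=1, Z=0, Y=1, W=0) weight 1/630
  … 98 more
Group by X:
  weight(X=0) = 19/98
  weight(X=1) = 67/882
  weight(X=2) = 2/21
Total weight = 19/98 + 67/882 + 2/21 = 23/63
P(X=0 | obs) = 19/98 / 23/63 = 171/322
P(X=1 | obs) = 67/882 / 23/63 = 67/322
P(X=2 | obs) = 2/21 / 23/63 = 6/23

P(X = 0 | obs) = 171/322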